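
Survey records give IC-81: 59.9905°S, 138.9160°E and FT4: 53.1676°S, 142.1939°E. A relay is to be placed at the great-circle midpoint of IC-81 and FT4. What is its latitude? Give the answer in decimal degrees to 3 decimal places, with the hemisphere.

Bx = cos φ₂ cos Δλ = 0.598496,  By = cos φ₂ sin Δλ = 0.034277
φₘ = atan2(sin φ₁ + sin φ₂, √((cos φ₁ + Bx)² + By²)) = -56.58974°
λₘ = λ₁ + atan2(By, cos φ₁ + Bx) = 140.70304°

56.590°S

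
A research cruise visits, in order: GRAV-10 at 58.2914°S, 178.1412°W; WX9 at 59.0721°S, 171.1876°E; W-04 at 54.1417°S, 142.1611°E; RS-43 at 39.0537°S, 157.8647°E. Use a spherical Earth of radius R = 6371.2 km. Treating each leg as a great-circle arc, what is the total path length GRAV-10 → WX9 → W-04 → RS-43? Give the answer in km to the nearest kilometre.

4517 km

GRAV-10→WX9: c = 0.097656 rad, d = 622.19 km
WX9→W-04: c = 0.289158 rad, d = 1842.28 km
W-04→RS-43: c = 0.322178 rad, d = 2052.66 km
Total = 622.19 + 1842.28 + 2052.66 = 4517.13 km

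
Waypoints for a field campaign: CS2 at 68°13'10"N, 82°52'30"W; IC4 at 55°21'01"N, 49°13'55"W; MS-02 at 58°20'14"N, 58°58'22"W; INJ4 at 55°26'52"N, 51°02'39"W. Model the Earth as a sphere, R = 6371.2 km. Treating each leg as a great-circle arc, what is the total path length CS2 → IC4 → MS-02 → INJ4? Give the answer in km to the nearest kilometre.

CS2: φ = +68.21944°, λ = -82.87500°
IC4: φ = +55.35028°, λ = -49.23194°
MS-02: φ = +58.33722°, λ = -58.97278°
INJ4: φ = +55.44778°, λ = -51.04417°
CS2→IC4: c = 0.349495 rad, d = 2226.70 km
IC4→MS-02: c = 0.106457 rad, d = 678.26 km
MS-02→INJ4: c = 0.090775 rad, d = 578.35 km
Total = 2226.70 + 678.26 + 578.35 = 3483.31 km

3483 km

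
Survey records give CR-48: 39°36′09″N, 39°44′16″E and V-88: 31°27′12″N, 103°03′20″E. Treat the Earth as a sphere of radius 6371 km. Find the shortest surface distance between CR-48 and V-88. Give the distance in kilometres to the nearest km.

5684 km

CR-48: φ = +39.60250°, λ = +39.73778°
V-88: φ = +31.45333°, λ = +103.05556°
Δφ = -8.1492°,  Δλ = 63.3178°
a = sin²(Δφ/2) + cos φ₁ cos φ₂ sin²(Δλ/2) = 0.186114
c = 2·arcsin(√a) = 0.892109 rad = 51.1141°
d = R·c = 6371 × 0.892109 = 5683.6 km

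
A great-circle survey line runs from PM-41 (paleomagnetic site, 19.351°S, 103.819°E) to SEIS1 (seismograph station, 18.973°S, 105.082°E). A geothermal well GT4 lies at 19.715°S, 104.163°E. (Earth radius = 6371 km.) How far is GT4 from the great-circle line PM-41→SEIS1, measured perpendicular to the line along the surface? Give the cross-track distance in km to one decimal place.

49.4 km

δ₁₃ = central angle PM-41→GT4 = 0.008508 rad  (haversine)
θ₁₃ = bearing PM-41→GT4 = 138.367°,  θ₁₂ = bearing PM-41→SEIS1 = 72.628°
dₓₜ = R·arcsin(sin δ₁₃ · sin(θ₁₃ − θ₁₂)) = 6371·arcsin(0.00851·sin(65.739°)) = 49.415 km
|dₓₜ| = 49.415 km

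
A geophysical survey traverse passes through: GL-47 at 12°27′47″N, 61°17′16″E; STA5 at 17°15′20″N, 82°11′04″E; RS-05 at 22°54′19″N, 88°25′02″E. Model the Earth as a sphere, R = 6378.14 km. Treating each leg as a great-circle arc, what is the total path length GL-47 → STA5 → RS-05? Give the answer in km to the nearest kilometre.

GL-47: φ = +12.46306°, λ = +61.28778°
STA5: φ = +17.25556°, λ = +82.18444°
RS-05: φ = +22.90528°, λ = +88.41722°
GL-47→STA5: c = 0.362059 rad, d = 2309.26 km
STA5→RS-05: c = 0.141946 rad, d = 905.35 km
Total = 2309.26 + 905.35 = 3214.61 km

3215 km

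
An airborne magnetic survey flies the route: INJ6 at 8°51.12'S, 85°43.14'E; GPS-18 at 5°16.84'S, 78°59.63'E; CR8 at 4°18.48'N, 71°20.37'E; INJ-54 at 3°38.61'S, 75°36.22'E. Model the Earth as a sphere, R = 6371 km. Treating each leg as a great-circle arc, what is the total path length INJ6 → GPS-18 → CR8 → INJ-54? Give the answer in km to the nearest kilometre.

INJ6: φ = -8.85200°, λ = +85.71900°
GPS-18: φ = -5.28067°, λ = +78.99383°
CR8: φ = +4.30800°, λ = +71.33950°
INJ-54: φ = -3.64350°, λ = +75.60367°
INJ6→GPS-18: c = 0.132095 rad, d = 841.58 km
GPS-18→CR8: c = 0.214036 rad, d = 1363.62 km
CR8→INJ-54: c = 0.157447 rad, d = 1003.10 km
Total = 841.58 + 1363.62 + 1003.10 = 3208.30 km

3208 km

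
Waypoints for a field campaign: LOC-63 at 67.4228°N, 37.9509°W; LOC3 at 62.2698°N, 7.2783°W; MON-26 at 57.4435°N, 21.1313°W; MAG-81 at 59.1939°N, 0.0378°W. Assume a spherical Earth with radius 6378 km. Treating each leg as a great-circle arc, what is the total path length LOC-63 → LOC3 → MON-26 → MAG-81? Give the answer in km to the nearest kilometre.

LOC-63→LOC3: c = 0.241563 rad, d = 1540.69 km
LOC3→MON-26: c = 0.147299 rad, d = 939.47 km
MON-26→MAG-81: c = 0.194901 rad, d = 1243.08 km
Total = 1540.69 + 939.47 + 1243.08 = 3723.24 km

3723 km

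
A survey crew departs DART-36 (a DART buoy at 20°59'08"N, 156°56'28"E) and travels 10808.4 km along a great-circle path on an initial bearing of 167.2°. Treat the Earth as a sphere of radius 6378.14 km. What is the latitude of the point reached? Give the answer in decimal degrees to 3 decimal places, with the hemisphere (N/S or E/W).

71.392°S

DART-36: φ = +20.98556°, λ = +156.94111°
δ = d/R = 10808.4/6378.14 = 1.694601 rad
φ₂ = arcsin(sin φ₁ cos δ + cos φ₁ sin δ cos θ)
   = arcsin(0.35813·-0.12349 + 0.93367·0.99235·-0.97515) = -71.39219°
λ₂ = λ₁ + atan2(sin θ sin δ cos φ₁, cos δ − sin φ₁ sin φ₂) = -159.50770°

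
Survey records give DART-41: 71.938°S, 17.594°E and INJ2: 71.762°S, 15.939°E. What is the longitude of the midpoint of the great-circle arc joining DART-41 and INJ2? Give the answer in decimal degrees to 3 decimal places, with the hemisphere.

16.763°E

Bx = cos φ₂ cos Δλ = 0.312834,  By = cos φ₂ sin Δλ = -0.009039
φₘ = atan2(sin φ₁ + sin φ₂, √((cos φ₁ + Bx)² + By²)) = -71.85177°
λₘ = λ₁ + atan2(By, cos φ₁ + Bx) = 16.76262°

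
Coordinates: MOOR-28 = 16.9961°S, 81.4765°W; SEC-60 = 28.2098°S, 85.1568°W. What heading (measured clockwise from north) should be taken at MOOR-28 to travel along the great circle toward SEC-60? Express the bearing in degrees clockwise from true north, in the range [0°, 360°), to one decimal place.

196.2°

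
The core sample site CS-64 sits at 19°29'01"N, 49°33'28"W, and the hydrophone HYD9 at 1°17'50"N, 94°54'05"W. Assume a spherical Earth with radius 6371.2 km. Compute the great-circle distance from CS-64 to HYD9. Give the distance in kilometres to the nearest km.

5330 km

CS-64: φ = +19.48361°, λ = -49.55778°
HYD9: φ = +1.29722°, λ = -94.90139°
Δφ = -18.1864°,  Δλ = -45.3436°
a = sin²(Δφ/2) + cos φ₁ cos φ₂ sin²(Δλ/2) = 0.165006
c = 2·arcsin(√a) = 0.836605 rad = 47.9339°
d = R·c = 6371.2 × 0.836605 = 5330.2 km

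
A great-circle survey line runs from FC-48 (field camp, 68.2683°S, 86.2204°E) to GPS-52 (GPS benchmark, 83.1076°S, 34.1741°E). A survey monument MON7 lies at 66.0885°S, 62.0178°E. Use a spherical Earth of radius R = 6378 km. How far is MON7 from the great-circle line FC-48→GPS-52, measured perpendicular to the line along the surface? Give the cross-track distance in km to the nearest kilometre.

1024 km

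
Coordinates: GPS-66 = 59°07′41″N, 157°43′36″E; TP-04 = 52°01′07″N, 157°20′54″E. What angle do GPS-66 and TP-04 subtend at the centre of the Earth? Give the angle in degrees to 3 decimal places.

7.113°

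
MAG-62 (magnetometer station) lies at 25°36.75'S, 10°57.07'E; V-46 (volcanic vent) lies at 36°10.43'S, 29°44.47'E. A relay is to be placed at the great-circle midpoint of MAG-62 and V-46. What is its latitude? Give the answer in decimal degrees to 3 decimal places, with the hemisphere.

MAG-62: φ = -25.61250°, λ = +10.95117°
V-46: φ = -36.17383°, λ = +29.74117°
Bx = cos φ₂ cos Δλ = 0.764209,  By = cos φ₂ sin Δλ = 0.260009
φₘ = atan2(sin φ₁ + sin φ₂, √((cos φ₁ + Bx)² + By²)) = -31.23409°
λₘ = λ₁ + atan2(By, cos φ₁ + Bx) = 19.82192°

31.234°S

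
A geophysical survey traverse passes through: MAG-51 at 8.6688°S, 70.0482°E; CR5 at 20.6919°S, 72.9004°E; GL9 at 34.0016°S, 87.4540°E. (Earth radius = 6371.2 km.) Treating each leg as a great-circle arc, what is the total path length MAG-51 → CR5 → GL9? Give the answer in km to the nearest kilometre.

3430 km

MAG-51→CR5: c = 0.215273 rad, d = 1371.55 km
CR5→GL9: c = 0.323102 rad, d = 2058.55 km
Total = 1371.55 + 2058.55 = 3430.10 km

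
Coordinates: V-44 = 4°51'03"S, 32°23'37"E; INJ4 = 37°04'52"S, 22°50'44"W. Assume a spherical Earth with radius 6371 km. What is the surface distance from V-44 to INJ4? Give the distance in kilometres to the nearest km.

6641 km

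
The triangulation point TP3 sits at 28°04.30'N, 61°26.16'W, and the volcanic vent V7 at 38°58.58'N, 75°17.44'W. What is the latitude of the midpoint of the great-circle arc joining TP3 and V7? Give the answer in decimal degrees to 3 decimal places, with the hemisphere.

TP3: φ = +28.07167°, λ = -61.43600°
V7: φ = +38.97633°, λ = -75.29067°
Bx = cos φ₂ cos Δλ = 0.754788,  By = cos φ₂ sin Δλ = -0.186158
φₘ = atan2(sin φ₁ + sin φ₂, √((cos φ₁ + Bx)² + By²)) = 33.71678°
λₘ = λ₁ + atan2(By, cos φ₁ + Bx) = -67.92315°

33.717°N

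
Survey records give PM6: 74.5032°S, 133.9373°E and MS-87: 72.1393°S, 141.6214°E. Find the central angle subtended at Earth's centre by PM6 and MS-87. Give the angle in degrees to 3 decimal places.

3.228°

Δφ = 2.3639°,  Δλ = 7.6841°
a = sin²(Δφ/2) + cos φ₁ cos φ₂ sin²(Δλ/2) = 0.000793
c = 2·arcsin(√a) = 0.056343 rad = 3.2282°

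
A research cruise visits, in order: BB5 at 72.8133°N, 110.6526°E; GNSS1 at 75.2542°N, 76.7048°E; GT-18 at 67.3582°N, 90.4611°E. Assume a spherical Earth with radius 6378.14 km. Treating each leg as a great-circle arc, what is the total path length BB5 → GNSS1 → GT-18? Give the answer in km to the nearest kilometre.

2059 km

BB5→GNSS1: c = 0.165884 rad, d = 1058.03 km
GNSS1→GT-18: c = 0.156951 rad, d = 1001.06 km
Total = 1058.03 + 1001.06 = 2059.09 km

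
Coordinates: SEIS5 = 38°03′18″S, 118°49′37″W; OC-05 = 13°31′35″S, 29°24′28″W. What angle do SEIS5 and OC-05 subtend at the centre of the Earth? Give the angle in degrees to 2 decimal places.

81.26°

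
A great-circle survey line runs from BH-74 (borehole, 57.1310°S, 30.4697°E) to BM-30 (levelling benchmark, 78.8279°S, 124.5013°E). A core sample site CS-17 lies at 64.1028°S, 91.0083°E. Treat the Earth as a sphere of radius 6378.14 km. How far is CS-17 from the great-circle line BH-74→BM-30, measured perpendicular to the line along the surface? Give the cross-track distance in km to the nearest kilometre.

1646 km

δ₁₃ = central angle BH-74→CS-17 = 0.511211 rad  (haversine)
θ₁₃ = bearing BH-74→CS-17 = 128.986°,  θ₁₂ = bearing BH-74→BM-30 = 160.436°
dₓₜ = R·arcsin(sin δ₁₃ · sin(θ₁₃ − θ₁₂)) = 6378.14·arcsin(0.48923·sin(-31.450°)) = -1646.302 km
|dₓₜ| = 1646.302 km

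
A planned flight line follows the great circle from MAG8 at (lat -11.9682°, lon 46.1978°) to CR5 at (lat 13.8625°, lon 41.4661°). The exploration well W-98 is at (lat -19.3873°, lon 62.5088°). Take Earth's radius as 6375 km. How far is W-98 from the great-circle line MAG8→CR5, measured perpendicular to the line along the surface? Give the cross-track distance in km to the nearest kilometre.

δ₁₃ = central angle MAG8→W-98 = 0.302861 rad  (haversine)
θ₁₃ = bearing MAG8→W-98 = 117.345°,  θ₁₂ = bearing MAG8→CR5 = 349.569°
dₓₜ = R·arcsin(sin δ₁₃ · sin(θ₁₃ − θ₁₂)) = 6375·arcsin(0.29825·sin(-232.224°)) = 1517.141 km
|dₓₜ| = 1517.141 km

1517 km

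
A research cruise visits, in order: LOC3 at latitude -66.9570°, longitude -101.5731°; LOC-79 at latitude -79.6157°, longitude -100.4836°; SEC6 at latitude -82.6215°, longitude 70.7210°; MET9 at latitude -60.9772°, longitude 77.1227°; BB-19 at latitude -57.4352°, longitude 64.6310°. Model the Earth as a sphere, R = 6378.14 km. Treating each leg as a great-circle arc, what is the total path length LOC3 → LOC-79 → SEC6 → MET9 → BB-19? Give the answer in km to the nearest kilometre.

LOC3→LOC-79: c = 0.220994 rad, d = 1409.53 km
LOC-79→SEC6: c = 0.309126 rad, d = 1971.65 km
SEC6→MET9: c = 0.378816 rad, d = 2416.14 km
MET9→BB-19: c = 0.127303 rad, d = 811.95 km
Total = 1409.53 + 1971.65 + 2416.14 + 811.95 = 6609.28 km

6609 km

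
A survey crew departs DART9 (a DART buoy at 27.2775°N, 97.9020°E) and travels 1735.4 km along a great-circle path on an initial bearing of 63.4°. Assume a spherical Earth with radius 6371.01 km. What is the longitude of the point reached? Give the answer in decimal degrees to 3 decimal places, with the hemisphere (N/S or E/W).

δ = d/R = 1735.4/6371.01 = 0.272390 rad
φ₂ = arcsin(sin φ₁ cos δ + cos φ₁ sin δ cos θ)
   = arcsin(0.45830·0.96313 + 0.88880·0.26903·0.44776) = 33.26211°
λ₂ = λ₁ + atan2(sin θ sin δ cos φ₁, cos δ − sin φ₁ sin φ₂) = 114.62173°

114.622°E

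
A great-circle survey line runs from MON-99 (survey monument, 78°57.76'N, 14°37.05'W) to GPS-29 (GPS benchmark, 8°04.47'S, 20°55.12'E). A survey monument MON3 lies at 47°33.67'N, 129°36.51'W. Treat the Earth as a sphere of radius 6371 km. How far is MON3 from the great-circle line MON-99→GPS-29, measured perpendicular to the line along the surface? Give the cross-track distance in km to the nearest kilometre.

MON-99: φ = +78.96267°, λ = -14.61750°
GPS-29: φ = -8.07450°, λ = +20.91867°
MON3: φ = +47.56117°, λ = -129.60850°
δ₁₃ = central angle MON-99→MON3 = 0.836901 rad  (haversine)
θ₁₃ = bearing MON-99→MON3 = 304.547°,  θ₁₂ = bearing MON-99→GPS-29 = 144.863°
dₓₜ = R·arcsin(sin δ₁₃ · sin(θ₁₃ − θ₁₂)) = 6371·arcsin(0.74257·sin(159.684°)) = 1661.302 km
|dₓₜ| = 1661.302 km

1661 km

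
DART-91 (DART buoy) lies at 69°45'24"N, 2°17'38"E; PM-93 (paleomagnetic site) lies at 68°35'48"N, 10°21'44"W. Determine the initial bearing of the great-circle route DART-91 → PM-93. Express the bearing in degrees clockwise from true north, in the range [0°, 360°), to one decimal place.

DART-91: φ = +69.75667°, λ = +2.29389°
PM-93: φ = +68.59667°, λ = -10.36222°
Δλ = -12.6561°
y = sin Δλ · cos φ₂ = -0.079956
x = cos φ₁ sin φ₂ − sin φ₁ cos φ₂ cos Δλ = -0.011925
θ = atan2(y, x) = -98.4830° → 261.5170° (mod 360°)

261.5°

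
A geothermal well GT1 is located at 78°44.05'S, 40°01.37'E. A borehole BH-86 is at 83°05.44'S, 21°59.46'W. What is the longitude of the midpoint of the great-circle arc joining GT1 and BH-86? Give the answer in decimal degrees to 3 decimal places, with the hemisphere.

17.150°E

GT1: φ = -78.73417°, λ = +40.02283°
BH-86: φ = -83.09067°, λ = -21.99100°
Bx = cos φ₂ cos Δλ = 0.056451,  By = cos φ₂ sin Δλ = -0.106231
φₘ = atan2(sin φ₁ + sin φ₂, √((cos φ₁ + Bx)² + By²)) = -82.11534°
λₘ = λ₁ + atan2(By, cos φ₁ + Bx) = 17.14964°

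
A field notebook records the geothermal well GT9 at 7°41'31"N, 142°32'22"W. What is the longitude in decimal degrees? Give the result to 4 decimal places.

142° + 32′/60 + 22″/3600 = 142 + 0.53333 + 0.00611 = 142.5394°

142.5394°W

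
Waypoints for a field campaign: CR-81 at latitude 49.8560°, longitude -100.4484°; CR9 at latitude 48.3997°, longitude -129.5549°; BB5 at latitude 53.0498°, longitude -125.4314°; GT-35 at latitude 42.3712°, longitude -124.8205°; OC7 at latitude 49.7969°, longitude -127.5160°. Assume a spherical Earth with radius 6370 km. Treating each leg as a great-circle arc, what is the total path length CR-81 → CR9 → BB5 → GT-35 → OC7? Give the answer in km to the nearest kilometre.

4742 km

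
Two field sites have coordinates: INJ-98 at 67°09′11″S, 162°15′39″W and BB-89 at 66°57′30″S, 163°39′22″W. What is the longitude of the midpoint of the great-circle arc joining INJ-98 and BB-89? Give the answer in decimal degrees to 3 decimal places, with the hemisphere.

162.961°W

INJ-98: φ = -67.15306°, λ = -162.26083°
BB-89: φ = -66.95833°, λ = -163.65611°
Bx = cos φ₂ cos Δλ = 0.391284,  By = cos φ₂ sin Δλ = -0.009531
φₘ = atan2(sin φ₁ + sin φ₂, √((cos φ₁ + Bx)² + By²)) = -67.05722°
λₘ = λ₁ + atan2(By, cos φ₁ + Bx) = -162.96127°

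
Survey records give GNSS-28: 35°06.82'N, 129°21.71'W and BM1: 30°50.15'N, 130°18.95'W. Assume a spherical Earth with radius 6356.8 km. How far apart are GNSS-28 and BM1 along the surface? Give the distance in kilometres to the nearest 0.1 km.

482.8 km

GNSS-28: φ = +35.11367°, λ = -129.36183°
BM1: φ = +30.83583°, λ = -130.31583°
Δφ = -4.2778°,  Δλ = -0.9540°
a = sin²(Δφ/2) + cos φ₁ cos φ₂ sin²(Δλ/2) = 0.001442
c = 2·arcsin(√a) = 0.075956 rad = 4.3520°
d = R·c = 6356.8 × 0.075956 = 482.8 km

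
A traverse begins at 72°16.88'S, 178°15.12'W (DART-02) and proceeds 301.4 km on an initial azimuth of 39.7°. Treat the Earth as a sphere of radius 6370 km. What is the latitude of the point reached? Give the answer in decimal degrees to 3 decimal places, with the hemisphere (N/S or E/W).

DART-02: φ = -72.28133°, λ = -178.25200°
δ = d/R = 301.4/6370 = 0.047316 rad
φ₂ = arcsin(sin φ₁ cos δ + cos φ₁ sin δ cos θ)
   = arcsin(-0.95256·0.99888 + 0.30434·0.04730·0.76940) = -70.12237°
λ₂ = λ₁ + atan2(sin θ sin δ cos φ₁, cos δ − sin φ₁ sin φ₂) = -173.15416°

70.122°S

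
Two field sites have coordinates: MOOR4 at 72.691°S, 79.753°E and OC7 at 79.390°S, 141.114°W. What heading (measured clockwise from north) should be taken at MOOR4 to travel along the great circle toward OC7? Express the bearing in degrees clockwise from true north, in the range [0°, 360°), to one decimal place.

164.2°

Δλ = 139.1330°
y = sin Δλ · cos φ₂ = 0.120473
x = cos φ₁ sin φ₂ − sin φ₁ cos φ₂ cos Δλ = -0.425372
θ = atan2(y, x) = 164.1870° → 164.1870° (mod 360°)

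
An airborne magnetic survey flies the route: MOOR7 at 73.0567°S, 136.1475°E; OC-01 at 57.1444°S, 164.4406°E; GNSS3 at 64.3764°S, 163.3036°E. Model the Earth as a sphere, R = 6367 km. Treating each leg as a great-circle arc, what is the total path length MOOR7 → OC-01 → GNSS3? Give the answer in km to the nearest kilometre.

2970 km

MOOR7→OC-01: c = 0.339881 rad, d = 2164.02 km
OC-01→GNSS3: c = 0.126589 rad, d = 805.99 km
Total = 2164.02 + 805.99 = 2970.01 km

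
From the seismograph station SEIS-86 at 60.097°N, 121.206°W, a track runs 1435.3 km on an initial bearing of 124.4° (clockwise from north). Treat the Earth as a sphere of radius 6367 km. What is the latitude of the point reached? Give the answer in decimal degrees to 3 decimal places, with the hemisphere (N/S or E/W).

δ = d/R = 1435.3/6367 = 0.225428 rad
φ₂ = arcsin(sin φ₁ cos δ + cos φ₁ sin δ cos θ)
   = arcsin(0.86687·0.97470 + 0.49853·0.22352·-0.56497) = 51.44232°
λ₂ = λ₁ + atan2(sin θ sin δ cos φ₁, cos δ − sin φ₁ sin φ₂) = -103.99476°

51.442°N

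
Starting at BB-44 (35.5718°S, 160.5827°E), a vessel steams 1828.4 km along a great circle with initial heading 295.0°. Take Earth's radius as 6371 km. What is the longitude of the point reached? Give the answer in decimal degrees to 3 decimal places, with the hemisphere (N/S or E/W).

143.783°E

δ = d/R = 1828.4/6371 = 0.286988 rad
φ₂ = arcsin(sin φ₁ cos δ + cos φ₁ sin δ cos θ)
   = arcsin(-0.58172·0.95910 + 0.81339·0.28306·0.42262) = -27.42755°
λ₂ = λ₁ + atan2(sin θ sin δ cos φ₁, cos δ − sin φ₁ sin φ₂) = 143.78265°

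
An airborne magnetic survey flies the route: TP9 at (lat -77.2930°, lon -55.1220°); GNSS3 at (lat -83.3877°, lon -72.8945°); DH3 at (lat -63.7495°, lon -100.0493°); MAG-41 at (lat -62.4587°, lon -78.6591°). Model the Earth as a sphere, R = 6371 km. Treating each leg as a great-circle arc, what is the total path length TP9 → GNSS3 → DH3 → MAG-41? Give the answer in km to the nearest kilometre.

4115 km

TP9→GNSS3: c = 0.117208 rad, d = 746.73 km
GNSS3→DH3: c = 0.359082 rad, d = 2287.71 km
DH3→MAG-41: c = 0.169560 rad, d = 1080.27 km
Total = 746.73 + 2287.71 + 1080.27 = 4114.71 km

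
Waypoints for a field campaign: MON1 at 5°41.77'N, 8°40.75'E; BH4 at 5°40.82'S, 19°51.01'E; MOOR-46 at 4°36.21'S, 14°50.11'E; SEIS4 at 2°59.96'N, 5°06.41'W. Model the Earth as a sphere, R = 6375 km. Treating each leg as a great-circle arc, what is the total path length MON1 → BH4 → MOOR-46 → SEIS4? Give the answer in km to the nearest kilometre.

MON1: φ = +5.69617°, λ = +8.67917°
BH4: φ = -5.68033°, λ = +19.85017°
MOOR-46: φ = -4.60350°, λ = +14.83517°
SEIS4: φ = +2.99933°, λ = -5.10683°
MON1→BH4: c = 0.278053 rad, d = 1772.59 km
BH4→MOOR-46: c = 0.089177 rad, d = 568.51 km
MOOR-46→SEIS4: c = 0.372219 rad, d = 2372.90 km
Total = 1772.59 + 568.51 + 2372.90 = 4713.99 km

4714 km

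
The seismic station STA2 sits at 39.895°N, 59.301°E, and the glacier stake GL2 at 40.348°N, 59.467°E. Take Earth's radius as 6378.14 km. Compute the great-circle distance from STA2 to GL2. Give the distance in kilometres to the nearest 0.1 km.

52.4 km

Δφ = 0.4530°,  Δλ = 0.1660°
a = sin²(Δφ/2) + cos φ₁ cos φ₂ sin²(Δλ/2) = 0.000017
c = 2·arcsin(√a) = 0.008211 rad = 0.4704°
d = R·c = 6378.14 × 0.008211 = 52.4 km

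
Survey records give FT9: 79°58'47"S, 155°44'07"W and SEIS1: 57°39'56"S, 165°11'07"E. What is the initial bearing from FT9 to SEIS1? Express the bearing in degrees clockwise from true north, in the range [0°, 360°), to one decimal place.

FT9: φ = -79.97972°, λ = -155.73528°
SEIS1: φ = -57.66556°, λ = +165.18528°
Δλ = -39.0794°
y = sin Δλ · cos φ₂ = -0.337175
x = cos φ₁ sin φ₂ − sin φ₁ cos φ₂ cos Δλ = 0.261847
θ = atan2(y, x) = -52.1673° → 307.8327° (mod 360°)

307.8°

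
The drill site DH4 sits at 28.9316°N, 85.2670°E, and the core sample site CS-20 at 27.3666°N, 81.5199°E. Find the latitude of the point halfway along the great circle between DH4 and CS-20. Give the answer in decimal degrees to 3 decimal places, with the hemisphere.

28.162°N

Bx = cos φ₂ cos Δλ = 0.886185,  By = cos φ₂ sin Δλ = -0.058039
φₘ = atan2(sin φ₁ + sin φ₂, √((cos φ₁ + Bx)² + By²)) = 28.16185°
λₘ = λ₁ + atan2(By, cos φ₁ + Bx) = 83.37975°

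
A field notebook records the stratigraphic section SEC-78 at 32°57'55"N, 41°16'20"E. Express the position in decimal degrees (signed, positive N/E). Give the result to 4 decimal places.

+32.9653°, +41.2722°

lat: 32.9653° N → +32.9653°
lon: 41.2722° E → +41.2722°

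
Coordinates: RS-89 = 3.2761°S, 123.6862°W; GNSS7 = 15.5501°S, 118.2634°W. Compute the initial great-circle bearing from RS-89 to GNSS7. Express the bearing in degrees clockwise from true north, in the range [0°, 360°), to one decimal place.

Δλ = 5.4228°
y = sin Δλ · cos φ₂ = 0.091045
x = cos φ₁ sin φ₂ − sin φ₁ cos φ₂ cos Δλ = -0.212833
θ = atan2(y, x) = 156.8399° → 156.8399° (mod 360°)

156.8°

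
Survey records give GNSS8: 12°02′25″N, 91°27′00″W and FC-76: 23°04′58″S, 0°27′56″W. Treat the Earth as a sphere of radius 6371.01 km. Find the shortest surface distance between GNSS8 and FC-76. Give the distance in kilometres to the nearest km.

10628 km

GNSS8: φ = +12.04028°, λ = -91.45000°
FC-76: φ = -23.08278°, λ = -0.46556°
Δφ = -35.1231°,  Δλ = 90.9844°
a = sin²(Δφ/2) + cos φ₁ cos φ₂ sin²(Δλ/2) = 0.548621
c = 2·arcsin(√a) = 1.668192 rad = 95.5803°
d = R·c = 6371.01 × 1.668192 = 10628.1 km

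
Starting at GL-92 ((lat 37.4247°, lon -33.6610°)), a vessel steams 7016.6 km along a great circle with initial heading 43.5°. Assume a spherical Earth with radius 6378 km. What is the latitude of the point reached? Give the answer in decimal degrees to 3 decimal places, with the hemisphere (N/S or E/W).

δ = d/R = 7016.6/6378 = 1.100125 rad
φ₂ = arcsin(sin φ₁ cos δ + cos φ₁ sin δ cos θ)
   = arcsin(0.60772·0.45348 + 0.79415·0.89126·0.72537) = 52.09315°
λ₂ = λ₁ + atan2(sin θ sin δ cos φ₁, cos δ − sin φ₁ sin φ₂) = 59.39504°

52.093°N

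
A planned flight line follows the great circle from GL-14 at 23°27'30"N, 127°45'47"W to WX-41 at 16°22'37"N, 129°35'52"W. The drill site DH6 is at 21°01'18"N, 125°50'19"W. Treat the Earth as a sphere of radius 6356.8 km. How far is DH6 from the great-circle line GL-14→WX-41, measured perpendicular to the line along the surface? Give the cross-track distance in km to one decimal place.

258.5 km

GL-14: φ = +23.45833°, λ = -127.76306°
WX-41: φ = +16.37694°, λ = -129.59778°
DH6: φ = +21.02167°, λ = -125.83861°
δ₁₃ = central angle GL-14→DH6 = 0.052678 rad  (haversine)
θ₁₃ = bearing GL-14→DH6 = 143.463°,  θ₁₂ = bearing GL-14→WX-41 = 194.013°
dₓₜ = R·arcsin(sin δ₁₃ · sin(θ₁₃ − θ₁₂)) = 6356.8·arcsin(0.05265·sin(-50.550°)) = -258.523 km
|dₓₜ| = 258.523 km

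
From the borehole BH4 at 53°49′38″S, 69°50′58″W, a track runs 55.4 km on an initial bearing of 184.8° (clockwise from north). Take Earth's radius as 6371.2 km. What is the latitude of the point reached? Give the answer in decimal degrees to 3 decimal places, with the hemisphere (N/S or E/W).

54.324°S

BH4: φ = -53.82722°, λ = -69.84944°
δ = d/R = 55.4/6371.2 = 0.008695 rad
φ₂ = arcsin(sin φ₁ cos δ + cos φ₁ sin δ cos θ)
   = arcsin(-0.80724·0.99996 + 0.59022·0.00870·-0.99649) = -54.32366°
λ₂ = λ₁ + atan2(sin θ sin δ cos φ₁, cos δ − sin φ₁ sin φ₂) = -69.92093°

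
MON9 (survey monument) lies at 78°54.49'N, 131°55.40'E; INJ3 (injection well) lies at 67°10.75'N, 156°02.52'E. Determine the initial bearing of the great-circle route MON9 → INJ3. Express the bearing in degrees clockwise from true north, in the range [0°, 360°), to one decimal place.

MON9: φ = +78.90817°, λ = +131.92333°
INJ3: φ = +67.17917°, λ = +156.04200°
Δλ = 24.1187°
y = sin Δλ · cos φ₂ = 0.158487
x = cos φ₁ sin φ₂ − sin φ₁ cos φ₂ cos Δλ = -0.170056
θ = atan2(y, x) = 137.0169° → 137.0169° (mod 360°)

137.0°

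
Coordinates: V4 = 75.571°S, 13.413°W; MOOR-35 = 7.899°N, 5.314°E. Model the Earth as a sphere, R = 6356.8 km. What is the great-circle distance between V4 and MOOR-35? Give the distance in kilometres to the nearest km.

9344 km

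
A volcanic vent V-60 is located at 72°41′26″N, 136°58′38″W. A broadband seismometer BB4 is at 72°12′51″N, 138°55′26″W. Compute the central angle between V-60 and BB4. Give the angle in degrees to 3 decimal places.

0.756°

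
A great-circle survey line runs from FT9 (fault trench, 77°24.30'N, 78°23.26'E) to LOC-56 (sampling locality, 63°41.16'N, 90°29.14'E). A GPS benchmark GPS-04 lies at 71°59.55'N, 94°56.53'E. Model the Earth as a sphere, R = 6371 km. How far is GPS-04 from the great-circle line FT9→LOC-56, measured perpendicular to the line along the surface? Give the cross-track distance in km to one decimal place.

322.6 km

FT9: φ = +77.40500°, λ = +78.38767°
LOC-56: φ = +63.68600°, λ = +90.48567°
GPS-04: φ = +71.99250°, λ = +94.94217°
δ₁₃ = central angle FT9→GPS-04 = 0.120512 rad  (haversine)
θ₁₃ = bearing FT9→GPS-04 = 132.889°,  θ₁₂ = bearing FT9→LOC-56 = 157.790°
dₓₜ = R·arcsin(sin δ₁₃ · sin(θ₁₃ − θ₁₂)) = 6371·arcsin(0.12022·sin(-24.902°)) = -322.639 km
|dₓₜ| = 322.639 km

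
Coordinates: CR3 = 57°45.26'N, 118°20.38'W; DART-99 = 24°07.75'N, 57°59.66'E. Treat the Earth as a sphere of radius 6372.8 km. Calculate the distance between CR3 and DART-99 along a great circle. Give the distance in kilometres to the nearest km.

10907 km

CR3: φ = +57.75433°, λ = -118.33967°
DART-99: φ = +24.12917°, λ = +57.99433°
Δφ = -33.6252°,  Δλ = 176.3340°
a = sin²(Δφ/2) + cos φ₁ cos φ₂ sin²(Δλ/2) = 0.570095
c = 2·arcsin(√a) = 1.711450 rad = 98.0588°
d = R·c = 6372.8 × 1.711450 = 10906.7 km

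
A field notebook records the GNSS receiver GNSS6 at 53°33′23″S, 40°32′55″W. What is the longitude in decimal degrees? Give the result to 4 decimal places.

40.5486°W

40° + 32′/60 + 55″/3600 = 40 + 0.53333 + 0.01528 = 40.5486°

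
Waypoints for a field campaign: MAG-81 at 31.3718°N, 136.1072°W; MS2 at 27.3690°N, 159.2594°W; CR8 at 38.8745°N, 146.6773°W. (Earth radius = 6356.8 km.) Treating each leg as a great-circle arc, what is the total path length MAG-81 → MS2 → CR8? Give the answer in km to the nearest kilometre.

MAG-81→MS2: c = 0.358298 rad, d = 2277.63 km
MS2→CR8: c = 0.271752 rad, d = 1727.47 km
Total = 2277.63 + 1727.47 = 4005.10 km

4005 km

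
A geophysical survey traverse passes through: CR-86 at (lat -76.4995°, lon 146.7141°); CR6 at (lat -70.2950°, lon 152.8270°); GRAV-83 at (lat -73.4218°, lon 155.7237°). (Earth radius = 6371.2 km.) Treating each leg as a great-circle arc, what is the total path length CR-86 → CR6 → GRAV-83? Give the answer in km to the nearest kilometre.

1078 km

CR-86→CR6: c = 0.112354 rad, d = 715.83 km
CR6→GRAV-83: c = 0.056782 rad, d = 361.77 km
Total = 715.83 + 361.77 = 1077.60 km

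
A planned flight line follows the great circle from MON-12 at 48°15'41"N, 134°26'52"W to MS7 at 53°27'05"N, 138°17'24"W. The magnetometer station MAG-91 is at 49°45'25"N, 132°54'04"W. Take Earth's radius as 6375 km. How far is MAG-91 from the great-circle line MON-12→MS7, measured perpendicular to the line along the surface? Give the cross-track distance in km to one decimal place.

MON-12: φ = +48.26139°, λ = -134.44778°
MS7: φ = +53.45139°, λ = -138.29000°
MAG-91: φ = +49.75694°, λ = -132.90111°
δ₁₃ = central angle MON-12→MAG-91 = 0.031540 rad  (haversine)
θ₁₃ = bearing MON-12→MAG-91 = 33.570°,  θ₁₂ = bearing MON-12→MS7 = 336.428°
dₓₜ = R·arcsin(sin δ₁₃ · sin(θ₁₃ − θ₁₂)) = 6375·arcsin(0.03153·sin(-302.858°)) = 168.891 km
|dₓₜ| = 168.891 km

168.9 km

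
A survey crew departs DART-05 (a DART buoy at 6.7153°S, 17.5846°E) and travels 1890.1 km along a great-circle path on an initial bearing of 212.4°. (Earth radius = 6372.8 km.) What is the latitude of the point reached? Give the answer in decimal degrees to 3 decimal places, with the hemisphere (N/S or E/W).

20.910°S

δ = d/R = 1890.1/6372.8 = 0.296589 rad
φ₂ = arcsin(sin φ₁ cos δ + cos φ₁ sin δ cos θ)
   = arcsin(-0.11694·0.95634 + 0.99314·0.29226·-0.84433) = -20.90996°
λ₂ = λ₁ + atan2(sin θ sin δ cos φ₁, cos δ − sin φ₁ sin φ₂) = 7.93392°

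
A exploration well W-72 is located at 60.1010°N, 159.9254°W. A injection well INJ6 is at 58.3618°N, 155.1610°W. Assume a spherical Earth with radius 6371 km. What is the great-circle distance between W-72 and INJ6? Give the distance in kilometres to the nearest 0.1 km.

Δφ = -1.7392°,  Δλ = 4.7644°
a = sin²(Δφ/2) + cos φ₁ cos φ₂ sin²(Δλ/2) = 0.000682
c = 2·arcsin(√a) = 0.052239 rad = 2.9931°
d = R·c = 6371 × 0.052239 = 332.8 km

332.8 km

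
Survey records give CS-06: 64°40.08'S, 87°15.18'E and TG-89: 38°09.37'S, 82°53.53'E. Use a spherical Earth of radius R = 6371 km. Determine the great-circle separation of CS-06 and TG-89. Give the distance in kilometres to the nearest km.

2962 km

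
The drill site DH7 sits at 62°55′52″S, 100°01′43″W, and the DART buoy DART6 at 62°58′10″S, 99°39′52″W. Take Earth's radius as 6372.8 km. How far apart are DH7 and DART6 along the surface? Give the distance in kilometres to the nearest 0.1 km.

18.9 km

DH7: φ = -62.93111°, λ = -100.02861°
DART6: φ = -62.96944°, λ = -99.66444°
Δφ = -0.0383°,  Δλ = 0.3642°
a = sin²(Δφ/2) + cos φ₁ cos φ₂ sin²(Δλ/2) = 0.000002
c = 2·arcsin(√a) = 0.002967 rad = 0.1700°
d = R·c = 6372.8 × 0.002967 = 18.9 km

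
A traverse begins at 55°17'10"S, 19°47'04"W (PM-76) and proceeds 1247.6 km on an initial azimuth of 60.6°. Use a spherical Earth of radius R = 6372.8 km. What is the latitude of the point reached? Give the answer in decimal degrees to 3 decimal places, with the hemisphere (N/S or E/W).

48.757°S

PM-76: φ = -55.28611°, λ = -19.78444°
δ = d/R = 1247.6/6372.8 = 0.195770 rad
φ₂ = arcsin(sin φ₁ cos δ + cos φ₁ sin δ cos θ)
   = arcsin(-0.82201·0.98090 + 0.56948·0.19452·0.49090) = -48.75732°
λ₂ = λ₁ + atan2(sin θ sin δ cos φ₁, cos δ − sin φ₁ sin φ₂) = -4.88849°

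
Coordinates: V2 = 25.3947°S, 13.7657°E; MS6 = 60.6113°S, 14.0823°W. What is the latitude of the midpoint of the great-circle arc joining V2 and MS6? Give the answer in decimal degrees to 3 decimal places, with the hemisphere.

Bx = cos φ₂ cos Δλ = 0.433900,  By = cos φ₂ sin Δλ = -0.229234
φₘ = atan2(sin φ₁ + sin φ₂, √((cos φ₁ + Bx)² + By²)) = -43.77924°
λₘ = λ₁ + atan2(By, cos φ₁ + Bx) = 4.03865°

43.779°S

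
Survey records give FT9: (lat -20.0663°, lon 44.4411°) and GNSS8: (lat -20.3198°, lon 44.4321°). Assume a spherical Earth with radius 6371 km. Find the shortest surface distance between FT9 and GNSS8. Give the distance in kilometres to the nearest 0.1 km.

Δφ = -0.2535°,  Δλ = -0.0090°
a = sin²(Δφ/2) + cos φ₁ cos φ₂ sin²(Δλ/2) = 0.000005
c = 2·arcsin(√a) = 0.004427 rad = 0.2536°
d = R·c = 6371 × 0.004427 = 28.2 km

28.2 km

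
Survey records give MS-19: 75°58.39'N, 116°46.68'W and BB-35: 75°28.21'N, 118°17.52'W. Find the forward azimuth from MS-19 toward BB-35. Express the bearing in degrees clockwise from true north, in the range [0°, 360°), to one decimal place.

217.3°

MS-19: φ = +75.97317°, λ = -116.77800°
BB-35: φ = +75.47017°, λ = -118.29200°
Δλ = -1.5140°
y = sin Δλ · cos φ₂ = -0.006629
x = cos φ₁ sin φ₂ − sin φ₁ cos φ₂ cos Δλ = -0.008694
θ = atan2(y, x) = -142.6764° → 217.3236° (mod 360°)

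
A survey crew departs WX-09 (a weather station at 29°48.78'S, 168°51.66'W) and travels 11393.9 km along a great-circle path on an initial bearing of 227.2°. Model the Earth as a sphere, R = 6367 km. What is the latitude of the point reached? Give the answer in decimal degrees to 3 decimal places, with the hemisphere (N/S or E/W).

27.878°S

WX-09: φ = -29.81300°, λ = -168.86100°
δ = d/R = 11393.9/6367 = 1.789524 rad
φ₂ = arcsin(sin φ₁ cos δ + cos φ₁ sin δ cos θ)
   = arcsin(-0.49717·-0.21699 + 0.86765·0.97617·-0.67944) = -27.87819°
λ₂ = λ₁ + atan2(sin θ sin δ cos φ₁, cos δ − sin φ₁ sin φ₂) = 65.26300°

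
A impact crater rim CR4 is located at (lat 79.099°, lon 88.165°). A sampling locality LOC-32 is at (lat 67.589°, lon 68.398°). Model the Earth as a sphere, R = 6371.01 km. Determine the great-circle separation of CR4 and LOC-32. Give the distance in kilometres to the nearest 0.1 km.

Δφ = -11.5100°,  Δλ = -19.7670°
a = sin²(Δφ/2) + cos φ₁ cos φ₂ sin²(Δλ/2) = 0.012179
c = 2·arcsin(√a) = 0.221170 rad = 12.6721°
d = R·c = 6371.01 × 0.221170 = 1409.1 km

1409.1 km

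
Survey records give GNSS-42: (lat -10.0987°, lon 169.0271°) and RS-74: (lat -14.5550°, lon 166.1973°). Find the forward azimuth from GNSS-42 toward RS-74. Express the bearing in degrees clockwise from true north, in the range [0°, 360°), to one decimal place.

Δλ = -2.8298°
y = sin Δλ · cos φ₂ = -0.047785
x = cos φ₁ sin φ₂ − sin φ₁ cos φ₂ cos Δλ = -0.077906
θ = atan2(y, x) = -148.4764° → 211.5236° (mod 360°)

211.5°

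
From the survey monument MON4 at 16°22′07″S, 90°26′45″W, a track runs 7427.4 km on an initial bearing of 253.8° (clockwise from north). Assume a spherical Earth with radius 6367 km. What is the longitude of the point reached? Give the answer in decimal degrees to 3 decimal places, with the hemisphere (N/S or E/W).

MON4: φ = -16.36861°, λ = -90.44583°
δ = d/R = 7427.4/6367 = 1.166546 rad
φ₂ = arcsin(sin φ₁ cos δ + cos φ₁ sin δ cos θ)
   = arcsin(-0.28182·0.39333 + 0.95947·0.91940·-0.27899) = -20.91323°
λ₂ = λ₁ + atan2(sin θ sin δ cos φ₁, cos δ − sin φ₁ sin φ₂) = -161.38225°

161.382°W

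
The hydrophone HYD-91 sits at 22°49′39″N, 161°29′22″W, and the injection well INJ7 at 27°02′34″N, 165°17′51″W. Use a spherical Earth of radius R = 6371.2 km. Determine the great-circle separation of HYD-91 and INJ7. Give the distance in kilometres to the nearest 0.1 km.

HYD-91: φ = +22.82750°, λ = -161.48944°
INJ7: φ = +27.04278°, λ = -165.29750°
Δφ = 4.2153°,  Δλ = -3.8081°
a = sin²(Δφ/2) + cos φ₁ cos φ₂ sin²(Δλ/2) = 0.002259
c = 2·arcsin(√a) = 0.095089 rad = 5.4482°
d = R·c = 6371.2 × 0.095089 = 605.8 km

605.8 km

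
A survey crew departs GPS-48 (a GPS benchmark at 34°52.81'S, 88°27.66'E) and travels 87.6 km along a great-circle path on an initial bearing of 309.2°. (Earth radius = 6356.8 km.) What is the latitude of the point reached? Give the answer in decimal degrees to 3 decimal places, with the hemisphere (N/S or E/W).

34.379°S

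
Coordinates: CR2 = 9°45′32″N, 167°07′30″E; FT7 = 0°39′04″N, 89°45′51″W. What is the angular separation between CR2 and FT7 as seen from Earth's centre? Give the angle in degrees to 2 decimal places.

102.80°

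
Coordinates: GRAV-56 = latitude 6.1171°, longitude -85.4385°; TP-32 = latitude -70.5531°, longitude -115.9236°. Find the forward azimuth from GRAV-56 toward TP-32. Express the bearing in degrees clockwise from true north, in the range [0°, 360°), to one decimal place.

189.9°

Δλ = -30.4851°
y = sin Δλ · cos φ₂ = -0.168902
x = cos φ₁ sin φ₂ − sin φ₁ cos φ₂ cos Δλ = -0.968155
θ = atan2(y, x) = -170.1039° → 189.8961° (mod 360°)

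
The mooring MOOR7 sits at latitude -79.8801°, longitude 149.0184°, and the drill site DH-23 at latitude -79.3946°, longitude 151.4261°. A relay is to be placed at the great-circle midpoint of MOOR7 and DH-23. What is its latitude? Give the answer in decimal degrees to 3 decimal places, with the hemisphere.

79.640°S

Bx = cos φ₂ cos Δλ = 0.183882,  By = cos φ₂ sin Δλ = 0.007732
φₘ = atan2(sin φ₁ + sin φ₂, √((cos φ₁ + Bx)² + By²)) = -79.63959°
λₘ = λ₁ + atan2(By, cos φ₁ + Bx) = 150.25015°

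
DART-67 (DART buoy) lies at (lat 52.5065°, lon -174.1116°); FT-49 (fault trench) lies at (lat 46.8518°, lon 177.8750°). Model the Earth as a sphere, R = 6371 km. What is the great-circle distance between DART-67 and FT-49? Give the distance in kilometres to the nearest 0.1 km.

852.1 km

Δφ = -5.6547°,  Δλ = -8.0134°
a = sin²(Δφ/2) + cos φ₁ cos φ₂ sin²(Δλ/2) = 0.004465
c = 2·arcsin(√a) = 0.133747 rad = 7.6631°
d = R·c = 6371 × 0.133747 = 852.1 km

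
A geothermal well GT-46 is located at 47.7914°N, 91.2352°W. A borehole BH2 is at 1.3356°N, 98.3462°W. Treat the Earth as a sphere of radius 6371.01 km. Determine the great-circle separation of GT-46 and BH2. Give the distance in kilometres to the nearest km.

Δφ = -46.4558°,  Δλ = -7.1110°
a = sin²(Δφ/2) + cos φ₁ cos φ₂ sin²(Δλ/2) = 0.158126
c = 2·arcsin(√a) = 0.817910 rad = 46.8628°
d = R·c = 6371.01 × 0.817910 = 5210.9 km

5211 km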